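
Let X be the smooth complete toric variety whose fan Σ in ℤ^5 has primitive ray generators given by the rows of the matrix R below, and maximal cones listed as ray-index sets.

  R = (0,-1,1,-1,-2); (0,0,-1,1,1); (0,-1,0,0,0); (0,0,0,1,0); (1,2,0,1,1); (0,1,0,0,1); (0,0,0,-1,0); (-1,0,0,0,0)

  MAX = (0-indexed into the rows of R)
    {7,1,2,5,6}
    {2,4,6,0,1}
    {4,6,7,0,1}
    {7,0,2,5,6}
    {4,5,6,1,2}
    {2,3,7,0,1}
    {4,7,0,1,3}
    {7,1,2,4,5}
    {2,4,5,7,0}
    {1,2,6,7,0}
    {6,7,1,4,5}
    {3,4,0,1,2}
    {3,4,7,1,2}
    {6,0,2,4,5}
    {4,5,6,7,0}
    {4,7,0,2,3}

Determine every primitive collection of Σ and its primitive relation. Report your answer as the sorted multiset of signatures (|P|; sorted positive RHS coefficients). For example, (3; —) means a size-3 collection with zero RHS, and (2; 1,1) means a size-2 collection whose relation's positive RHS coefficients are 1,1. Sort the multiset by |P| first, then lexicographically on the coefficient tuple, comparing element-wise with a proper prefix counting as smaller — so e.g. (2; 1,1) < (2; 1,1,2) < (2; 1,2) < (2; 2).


Primitive collections (5):

  {3,6}:  v_{3} + v_{6} = 0  so sig = (2; —)
  {3,5}:  v_{3} + v_{5} = v_{2} + v_{4} + v_{7}  so sig = (2; 1,1,1)
  {0,1,5}:  v_{0} + v_{1} + v_{5} = 0  so sig = (3; —)
  {2,4,6,7}:  v_{2} + v_{4} + v_{6} + v_{7} = v_{5}  so sig = (4; 1)
  {0,1,2,4,7}:  v_{0} + v_{1} + v_{2} + v_{4} + v_{7} = v_{3}  so sig = (5; 1)

Signatures (|P|; sorted positive RHS coefficients), sorted:
{ (2; —),  (2; 1,1,1),  (3; —),  (4; 1),  (5; 1) }


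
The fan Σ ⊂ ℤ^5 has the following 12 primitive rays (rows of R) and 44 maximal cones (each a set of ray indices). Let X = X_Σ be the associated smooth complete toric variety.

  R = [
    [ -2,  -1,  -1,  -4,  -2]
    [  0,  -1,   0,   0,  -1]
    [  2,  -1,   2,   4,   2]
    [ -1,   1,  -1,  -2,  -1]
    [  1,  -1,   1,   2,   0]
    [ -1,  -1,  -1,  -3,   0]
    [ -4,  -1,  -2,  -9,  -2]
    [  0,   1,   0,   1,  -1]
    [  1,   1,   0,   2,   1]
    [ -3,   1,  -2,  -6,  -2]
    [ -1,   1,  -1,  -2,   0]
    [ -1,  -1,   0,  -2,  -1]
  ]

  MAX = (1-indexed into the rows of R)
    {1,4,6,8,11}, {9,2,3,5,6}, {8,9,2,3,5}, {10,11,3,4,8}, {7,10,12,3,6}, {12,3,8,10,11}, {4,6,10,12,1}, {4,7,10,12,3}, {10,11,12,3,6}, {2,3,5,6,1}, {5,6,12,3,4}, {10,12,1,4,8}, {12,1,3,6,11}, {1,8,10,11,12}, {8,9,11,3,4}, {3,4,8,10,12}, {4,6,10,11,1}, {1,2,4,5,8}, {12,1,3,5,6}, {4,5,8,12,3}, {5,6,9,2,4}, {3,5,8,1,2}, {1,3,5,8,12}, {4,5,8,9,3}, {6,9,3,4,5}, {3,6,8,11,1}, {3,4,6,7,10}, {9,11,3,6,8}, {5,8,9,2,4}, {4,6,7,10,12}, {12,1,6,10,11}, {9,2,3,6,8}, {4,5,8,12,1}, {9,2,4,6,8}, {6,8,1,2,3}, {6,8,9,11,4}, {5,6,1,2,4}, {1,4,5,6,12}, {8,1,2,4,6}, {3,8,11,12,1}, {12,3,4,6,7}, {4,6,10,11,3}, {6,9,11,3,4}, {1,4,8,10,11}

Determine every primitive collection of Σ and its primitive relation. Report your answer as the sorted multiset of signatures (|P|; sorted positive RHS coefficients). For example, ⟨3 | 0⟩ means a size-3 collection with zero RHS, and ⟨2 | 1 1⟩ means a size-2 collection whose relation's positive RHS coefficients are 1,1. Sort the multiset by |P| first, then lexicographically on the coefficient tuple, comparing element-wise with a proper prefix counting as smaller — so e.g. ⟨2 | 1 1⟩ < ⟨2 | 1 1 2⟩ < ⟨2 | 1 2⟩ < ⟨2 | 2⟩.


Minimal non-faces — 23 found among 12 rays, 44 max cones:

  {5,11}:  v_{5} + v_{11} = 0  so sig = ⟨2 | 0⟩
  {9,12}:  v_{9} + v_{12} = 0  so sig = ⟨2 | 0⟩
  {1,9}:  v_{1} + v_{9} = v_{6} + v_{8}  so sig = ⟨2 | 1 1⟩
  {2,10}:  v_{2} + v_{10} = v_{1} + v_{4}  so sig = ⟨2 | 1 1⟩
  {2,11}:  v_{2} + v_{11} = v_{6} + v_{8}  so sig = ⟨2 | 1 1⟩
  {2,12}:  v_{2} + v_{12} = v_{1} + v_{5}  so sig = ⟨2 | 1 1⟩
  {5,10}:  v_{5} + v_{10} = v_{4} + v_{12}  so sig = ⟨2 | 1 1⟩
  {7,8}:  v_{7} + v_{8} = v_{10} + v_{12}  so sig = ⟨2 | 1 1⟩
  {9,10}:  v_{9} + v_{10} = v_{4} + v_{11}  so sig = ⟨2 | 1 1⟩
  {7,9}:  v_{7} + v_{9} = v_{3} + v_{4} + v_{6} + v_{10}  so sig = ⟨2 | 1 1 1 1⟩
  {1,7}:  v_{1} + v_{7} = v_{6} + v_{10} + 2·v_{12}  so sig = ⟨2 | 1 1 2⟩
  {2,7}:  v_{2} + v_{7} = v_{4} + v_{6} + 2·v_{12}  so sig = ⟨2 | 1 1 2⟩
  {7,11}:  v_{7} + v_{11} = v_{3} + v_{6} + 2·v_{10}  so sig = ⟨2 | 1 1 2⟩
  {5,7}:  v_{5} + v_{7} = v_{3} + 2·v_{4} + v_{6} + 2·v_{12}  so sig = ⟨2 | 1 1 2 2⟩
  {1,3,4}:  v_{1} + v_{3} + v_{4} = v_{12}  so sig = ⟨3 | 1⟩
  {2,3,4}:  v_{2} + v_{3} + v_{4} = v_{5}  so sig = ⟨3 | 1⟩
  {4,11,12}:  v_{4} + v_{11} + v_{12} = v_{10}  so sig = ⟨3 | 1⟩
  {5,6,8}:  v_{5} + v_{6} + v_{8} = v_{2}  so sig = ⟨3 | 1⟩
  {6,8,12}:  v_{6} + v_{8} + v_{12} = v_{1}  so sig = ⟨3 | 1⟩
  {6,8,10}:  v_{6} + v_{8} + v_{10} = v_{1} + v_{4} + v_{11}  so sig = ⟨3 | 1 1 1⟩
  {1,3,10}:  v_{1} + v_{3} + v_{10} = v_{11} + 2·v_{12}  so sig = ⟨3 | 1 2⟩
  {3,4,6,8}:  v_{3} + v_{4} + v_{6} + v_{8} = 0  so sig = ⟨4 | 0⟩
  {3,4,6,10,12}:  v_{3} + v_{4} + v_{6} + v_{10} + v_{12} = v_{7}  so sig = ⟨5 | 1⟩

Hence PRS(X_Σ) =
    |P|=2: 14 collections, coeffs (), (), (1,1), (1,1), (1,1), (1,1), (1,1), (1,1), (1,1), (1,1,1,1), (1,1,2), (1,1,2), (1,1,2), (1,1,2,2)
    |P|=3: 7 collections, coeffs (1), (1), (1), (1), (1), (1,1,1), (1,2)
    |P|=4: 1 collection, coeffs ()
    |P|=5: 1 collection, coeffs (1)


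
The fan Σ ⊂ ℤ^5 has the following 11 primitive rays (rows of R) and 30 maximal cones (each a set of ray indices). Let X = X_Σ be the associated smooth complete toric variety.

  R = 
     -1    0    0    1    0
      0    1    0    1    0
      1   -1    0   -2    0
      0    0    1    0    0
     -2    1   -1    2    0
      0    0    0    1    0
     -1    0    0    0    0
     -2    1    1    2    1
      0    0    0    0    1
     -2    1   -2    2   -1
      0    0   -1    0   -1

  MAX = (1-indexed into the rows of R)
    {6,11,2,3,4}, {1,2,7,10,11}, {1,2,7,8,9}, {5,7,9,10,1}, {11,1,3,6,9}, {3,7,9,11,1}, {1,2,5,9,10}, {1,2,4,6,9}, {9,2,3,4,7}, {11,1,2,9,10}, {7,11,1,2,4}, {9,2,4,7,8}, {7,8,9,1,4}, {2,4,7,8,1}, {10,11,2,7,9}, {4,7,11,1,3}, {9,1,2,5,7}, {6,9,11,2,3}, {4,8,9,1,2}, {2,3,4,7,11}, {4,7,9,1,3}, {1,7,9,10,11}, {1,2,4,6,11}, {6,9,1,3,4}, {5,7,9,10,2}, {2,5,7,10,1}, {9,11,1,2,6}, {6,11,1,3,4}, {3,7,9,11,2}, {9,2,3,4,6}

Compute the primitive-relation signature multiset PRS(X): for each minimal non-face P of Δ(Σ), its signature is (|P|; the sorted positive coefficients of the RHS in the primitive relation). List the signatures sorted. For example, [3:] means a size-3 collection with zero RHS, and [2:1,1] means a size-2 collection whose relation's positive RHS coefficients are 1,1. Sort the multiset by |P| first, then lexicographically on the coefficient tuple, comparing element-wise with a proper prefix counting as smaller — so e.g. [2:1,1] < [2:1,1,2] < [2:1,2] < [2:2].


|primitive collections| = 18. Relations:

  P = {5,11}:  v_{5} + v_{11} = v_{10}  ⟹  sig = [2:1]
  P = {6,7}:  v_{6} + v_{7} = v_{1}  ⟹  sig = [2:1]
  P = {3,5}:  v_{3} + v_{5} = v_{7} + v_{9} + v_{11}  ⟹  sig = [2:1,1,1]
  P = {3,8}:  v_{3} + v_{8} = v_{4} + v_{7} + v_{9}  ⟹  sig = [2:1,1,1]
  P = {4,5}:  v_{4} + v_{5} = v_{1} + v_{2} + v_{7}  ⟹  sig = [2:1,1,1]
  P = {8,11}:  v_{8} + v_{11} = v_{1} + v_{2} + v_{7}  ⟹  sig = [2:1,1,1]
  P = {4,10}:  v_{4} + v_{10} = v_{1} + v_{2} + v_{7} + v_{11}  ⟹  sig = [2:1,1,1,1]
  P = {8,10}:  v_{8} + v_{10} = v_{1} + v_{2} + v_{5} + v_{7}  ⟹  sig = [2:1,1,1,1]
  P = {5,6}:  v_{5} + v_{6} = 2·v_{1} + v_{2} + v_{9} + v_{11}  ⟹  sig = [2:1,1,1,2]
  P = {6,8}:  v_{6} + v_{8} = 2·v_{1} + v_{2} + v_{4} + v_{9}  ⟹  sig = [2:1,1,1,2]
  P = {3,10}:  v_{3} + v_{10} = v_{7} + v_{9} + 2·v_{11}  ⟹  sig = [2:1,1,2]
  P = {6,10}:  v_{6} + v_{10} = 2·v_{1} + v_{2} + v_{9} + 2·v_{11}  ⟹  sig = [2:1,1,2,2]
  P = {5,8}:  v_{5} + v_{8} = 2·v_{1} + 2·v_{2} + 2·v_{7} + v_{9}  ⟹  sig = [2:1,2,2,2]
  P = {1,2,3}:  v_{1} + v_{2} + v_{3} = 0  ⟹  sig = [3:]
  P = {4,9,11}:  v_{4} + v_{9} + v_{11} = 0  ⟹  sig = [3:]
  P = {1,2,4,7,9}:  v_{1} + v_{2} + v_{4} + v_{7} + v_{9} = v_{8}  ⟹  sig = [5:1]
  P = {1,2,7,9,11}:  v_{1} + v_{2} + v_{7} + v_{9} + v_{11} = v_{5}  ⟹  sig = [5:1]
  P = {1,2,7,9,10}:  v_{1} + v_{2} + v_{7} + v_{9} + v_{10} = 2·v_{5}  ⟹  sig = [5:2]

Signatures (|P|; sorted positive RHS coefficients), sorted:
    |P|=2: 13 collections, coeffs (1), (1), (1,1,1), (1,1,1), (1,1,1), (1,1,1), (1,1,1,1), (1,1,1,1), (1,1,1,2), (1,1,1,2), (1,1,2), (1,1,2,2), (1,2,2,2)
    |P|=3: 2 collections, coeffs (), ()
    |P|=5: 3 collections, coeffs (1), (1), (2)


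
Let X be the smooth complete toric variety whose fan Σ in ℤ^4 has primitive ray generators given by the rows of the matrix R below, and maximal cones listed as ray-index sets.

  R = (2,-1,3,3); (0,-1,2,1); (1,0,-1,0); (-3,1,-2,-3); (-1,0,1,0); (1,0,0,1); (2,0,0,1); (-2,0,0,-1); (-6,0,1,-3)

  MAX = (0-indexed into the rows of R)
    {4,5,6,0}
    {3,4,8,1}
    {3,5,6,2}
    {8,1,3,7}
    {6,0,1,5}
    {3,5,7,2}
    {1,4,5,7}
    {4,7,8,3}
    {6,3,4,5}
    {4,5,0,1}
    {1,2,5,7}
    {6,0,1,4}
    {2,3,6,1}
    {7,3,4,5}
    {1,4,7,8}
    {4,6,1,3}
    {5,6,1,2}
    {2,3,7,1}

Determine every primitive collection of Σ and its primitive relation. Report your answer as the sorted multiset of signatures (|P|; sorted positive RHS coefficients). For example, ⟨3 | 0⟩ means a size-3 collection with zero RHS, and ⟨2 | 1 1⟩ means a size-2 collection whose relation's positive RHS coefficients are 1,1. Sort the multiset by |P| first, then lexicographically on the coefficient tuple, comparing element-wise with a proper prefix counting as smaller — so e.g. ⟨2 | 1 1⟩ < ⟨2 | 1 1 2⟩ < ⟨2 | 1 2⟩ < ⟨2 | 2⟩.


Σ has 12 primitive collections:

  P = {2,4}:  v_{2} + v_{4} = 0  →  sig = ⟨2 | 0⟩
  P = {6,7}:  v_{6} + v_{7} = 0  →  sig = ⟨2 | 0⟩
  P = {0,3}:  v_{0} + v_{3} = v_{4}  →  sig = ⟨2 | 1⟩
  P = {0,2}:  v_{0} + v_{2} = v_{1} + v_{5} + v_{6}  →  sig = ⟨2 | 1 1 1⟩
  P = {0,7}:  v_{0} + v_{7} = v_{1} + v_{4} + v_{5}  →  sig = ⟨2 | 1 1 1⟩
  P = {2,8}:  v_{2} + v_{8} = v_{1} + v_{3} + v_{7}  →  sig = ⟨2 | 1 1 1⟩
  P = {6,8}:  v_{6} + v_{8} = v_{1} + v_{3} + v_{4}  →  sig = ⟨2 | 1 1 1⟩
  P = {0,8}:  v_{0} + v_{8} = v_{1} + 2·v_{4} + v_{7}  →  sig = ⟨2 | 1 1 2⟩
  P = {5,8}:  v_{5} + v_{8} = v_{4} + 2·v_{7}  →  sig = ⟨2 | 1 2⟩
  P = {1,3,5}:  v_{1} + v_{3} + v_{5} = v_{7}  →  sig = ⟨3 | 1⟩
  P = {1,3,4,7}:  v_{1} + v_{3} + v_{4} + v_{7} = v_{8}  →  sig = ⟨4 | 1⟩
  P = {1,4,5,6}:  v_{1} + v_{4} + v_{5} + v_{6} = v_{0}  →  sig = ⟨4 | 1⟩

Hence PRS(X_Σ) =
{ ⟨2 | 0⟩ ×2,  ⟨2 | 1⟩,  ⟨2 | 1 1 1⟩ ×4,  ⟨2 | 1 1 2⟩,  ⟨2 | 1 2⟩,  ⟨3 | 1⟩,  ⟨4 | 1⟩ ×2 }


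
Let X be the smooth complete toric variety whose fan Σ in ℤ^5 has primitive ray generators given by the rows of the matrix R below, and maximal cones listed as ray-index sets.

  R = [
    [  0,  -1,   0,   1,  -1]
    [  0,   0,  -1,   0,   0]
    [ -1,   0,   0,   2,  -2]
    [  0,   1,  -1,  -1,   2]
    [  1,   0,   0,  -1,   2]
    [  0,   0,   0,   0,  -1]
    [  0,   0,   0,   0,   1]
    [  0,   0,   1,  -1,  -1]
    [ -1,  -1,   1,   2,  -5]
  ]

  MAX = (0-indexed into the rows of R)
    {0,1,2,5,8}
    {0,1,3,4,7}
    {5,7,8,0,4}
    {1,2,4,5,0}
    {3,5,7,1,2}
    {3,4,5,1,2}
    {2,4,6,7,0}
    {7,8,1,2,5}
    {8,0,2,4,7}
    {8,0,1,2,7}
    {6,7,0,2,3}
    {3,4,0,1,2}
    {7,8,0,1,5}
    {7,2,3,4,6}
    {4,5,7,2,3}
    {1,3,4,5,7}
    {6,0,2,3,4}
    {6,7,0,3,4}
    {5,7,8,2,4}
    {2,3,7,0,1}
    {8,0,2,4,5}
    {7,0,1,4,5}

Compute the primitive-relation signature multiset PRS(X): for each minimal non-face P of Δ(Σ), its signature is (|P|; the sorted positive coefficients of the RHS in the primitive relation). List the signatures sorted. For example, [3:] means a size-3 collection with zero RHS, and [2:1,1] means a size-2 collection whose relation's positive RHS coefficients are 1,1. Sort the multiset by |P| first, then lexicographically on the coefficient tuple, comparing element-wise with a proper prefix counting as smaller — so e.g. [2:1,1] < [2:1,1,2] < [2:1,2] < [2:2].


The 9 primitive collections of Σ (r=9, n=5):

  P={5,6}:  v_{5} + v_{6} = 0 ; sig = [2:]
  P={1,6}:  v_{1} + v_{6} = v_{0} + v_{3} ; sig = [2:1,1]
  P={3,8}:  v_{3} + v_{8} = v_{1} + v_{2} + v_{7} ; sig = [2:1,1,1]
  P={6,8}:  v_{6} + v_{8} = v_{0} + v_{2} + v_{7} ; sig = [2:1,1,1]
  P={0,3,5}:  v_{0} + v_{3} + v_{5} = v_{1} ; sig = [3:1]
  P={1,4,8}:  v_{1} + v_{4} + v_{8} = v_{0} + 2·v_{5} ; sig = [3:1,2]
  P={0,2,5,7}:  v_{0} + v_{2} + v_{5} + v_{7} = v_{8} ; sig = [4:1]
  P={1,2,4,7}:  v_{1} + v_{2} + v_{4} + v_{7} = v_{5} ; sig = [4:1]
  P={0,2,3,4,7}:  v_{0} + v_{2} + v_{3} + v_{4} + v_{7} = 0 ; sig = [5:]

so the primitive-relation signature multiset is
    [2:]
    [2:1,1]
    [2:1,1,1]
    [2:1,1,1]
    [3:1]
    [3:1,2]
    [4:1]
    [4:1]
    [5:]


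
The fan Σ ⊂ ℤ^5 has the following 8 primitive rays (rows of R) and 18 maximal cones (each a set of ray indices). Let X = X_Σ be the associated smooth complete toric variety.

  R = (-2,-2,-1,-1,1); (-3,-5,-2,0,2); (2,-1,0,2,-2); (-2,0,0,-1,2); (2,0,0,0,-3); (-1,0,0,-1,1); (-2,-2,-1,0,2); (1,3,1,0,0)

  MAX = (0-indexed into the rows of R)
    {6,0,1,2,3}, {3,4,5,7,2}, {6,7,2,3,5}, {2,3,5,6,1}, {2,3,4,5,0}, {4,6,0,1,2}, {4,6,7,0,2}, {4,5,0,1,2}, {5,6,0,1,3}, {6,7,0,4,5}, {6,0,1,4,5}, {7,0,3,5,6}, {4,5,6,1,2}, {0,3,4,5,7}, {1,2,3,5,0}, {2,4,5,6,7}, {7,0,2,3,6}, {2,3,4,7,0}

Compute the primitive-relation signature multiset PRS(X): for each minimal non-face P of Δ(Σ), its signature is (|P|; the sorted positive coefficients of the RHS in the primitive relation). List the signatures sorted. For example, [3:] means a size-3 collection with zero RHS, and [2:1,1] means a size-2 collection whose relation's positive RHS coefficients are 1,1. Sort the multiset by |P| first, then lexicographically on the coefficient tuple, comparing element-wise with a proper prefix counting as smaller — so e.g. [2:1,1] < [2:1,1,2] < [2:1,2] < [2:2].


Δ(Σ) — 8 vertices, 5 min non-faces:

  P={1,7}:  v_{1} + v_{7} = v_{6}  →  sig = [2:1]
  P={3,4,6}:  v_{3} + v_{4} + v_{6} = v_{0}  →  sig = [3:1]
  P={1,3,4}:  v_{1} + v_{3} + v_{4} = 2·v_{0} + v_{2} + v_{5}  →  sig = [3:1,1,2]
  P={0,2,5,7}:  v_{0} + v_{2} + v_{5} + v_{7} = 0  →  sig = [4:]
  P={0,2,5,6}:  v_{0} + v_{2} + v_{5} + v_{6} = v_{1}  →  sig = [4:1]

so the primitive-relation signature multiset is
{ [2:1],  [3:1],  [3:1,1,2],  [4:],  [4:1] }


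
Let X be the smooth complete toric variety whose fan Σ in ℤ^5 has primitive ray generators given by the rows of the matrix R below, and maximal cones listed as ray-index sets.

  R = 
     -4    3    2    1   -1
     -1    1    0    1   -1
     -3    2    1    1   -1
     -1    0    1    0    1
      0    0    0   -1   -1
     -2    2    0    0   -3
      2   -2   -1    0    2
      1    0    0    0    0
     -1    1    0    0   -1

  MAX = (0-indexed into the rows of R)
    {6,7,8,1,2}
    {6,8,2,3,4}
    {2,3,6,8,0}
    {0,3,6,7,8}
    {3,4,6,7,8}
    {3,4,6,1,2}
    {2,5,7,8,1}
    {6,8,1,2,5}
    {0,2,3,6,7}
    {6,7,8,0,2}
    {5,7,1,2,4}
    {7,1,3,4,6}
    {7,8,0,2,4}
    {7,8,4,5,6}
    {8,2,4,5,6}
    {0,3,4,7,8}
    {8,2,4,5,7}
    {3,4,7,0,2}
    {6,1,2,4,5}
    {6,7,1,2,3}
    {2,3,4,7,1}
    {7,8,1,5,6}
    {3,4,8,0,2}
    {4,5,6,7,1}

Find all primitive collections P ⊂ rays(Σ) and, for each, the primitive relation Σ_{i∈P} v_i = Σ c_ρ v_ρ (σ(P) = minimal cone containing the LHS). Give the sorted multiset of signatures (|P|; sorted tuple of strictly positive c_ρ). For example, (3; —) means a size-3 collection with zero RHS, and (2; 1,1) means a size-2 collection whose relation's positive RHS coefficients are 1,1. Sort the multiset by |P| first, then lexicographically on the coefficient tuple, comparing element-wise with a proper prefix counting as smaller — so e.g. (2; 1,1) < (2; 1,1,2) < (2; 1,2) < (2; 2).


Σ has 9 primitive collections:

  P={3,5}:  v_{3} + v_{5} = v_{2} + v_{4}  so sig = (2; 1,1)
  P={0,5}:  v_{0} + v_{5} = 2·v_{2} + v_{4} + v_{7} + v_{8}  so sig = (2; 1,1,1,2)
  P={0,1}:  v_{0} + v_{1} = 2·v_{2} + v_{7}  so sig = (2; 1,2)
  P={1,3,8}:  v_{1} + v_{3} + v_{8} = v_{2}  so sig = (3; 1)
  P={1,4,8}:  v_{1} + v_{4} + v_{8} = v_{5}  so sig = (3; 1)
  P={0,4,6}:  v_{0} + v_{4} + v_{6} = v_{3} + v_{8}  so sig = (3; 1,1)
  P={2,4,6,7}:  v_{2} + v_{4} + v_{6} + v_{7} = 0  so sig = (4; —)
  P={2,3,7,8}:  v_{2} + v_{3} + v_{7} + v_{8} = v_{0}  so sig = (4; 1)
  P={2,5,6,7}:  v_{2} + v_{5} + v_{6} + v_{7} = v_{1} + v_{8}  so sig = (4; 1,1)

so the primitive-relation signature multiset is
    |P|=2: 3 collections, coeffs (1,1), (1,1,1,2), (1,2)
    |P|=3: 3 collections, coeffs (1), (1), (1,1)
    |P|=4: 3 collections, coeffs (), (1), (1,1)


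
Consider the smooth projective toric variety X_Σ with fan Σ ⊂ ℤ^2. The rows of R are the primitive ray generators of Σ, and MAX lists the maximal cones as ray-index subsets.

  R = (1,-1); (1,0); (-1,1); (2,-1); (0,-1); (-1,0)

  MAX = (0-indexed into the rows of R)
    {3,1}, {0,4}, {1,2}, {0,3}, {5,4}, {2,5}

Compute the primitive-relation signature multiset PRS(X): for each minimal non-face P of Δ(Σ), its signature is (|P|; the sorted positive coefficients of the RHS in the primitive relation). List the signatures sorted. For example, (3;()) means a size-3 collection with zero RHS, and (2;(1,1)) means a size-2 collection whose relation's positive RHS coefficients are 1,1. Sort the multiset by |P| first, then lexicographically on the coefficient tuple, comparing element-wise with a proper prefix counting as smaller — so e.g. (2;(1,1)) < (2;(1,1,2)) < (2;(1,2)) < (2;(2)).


9 collections generate NE(X_Σ); each relation:

  P = {0,2}:  v_{0} + v_{2} = 0 ; sig = (2;())
  P = {1,5}:  v_{1} + v_{5} = 0 ; sig = (2;())
  P = {0,1}:  v_{0} + v_{1} = v_{3} ; sig = (2;(1))
  P = {0,5}:  v_{0} + v_{5} = v_{4} ; sig = (2;(1))
  P = {1,4}:  v_{1} + v_{4} = v_{0} ; sig = (2;(1))
  P = {2,3}:  v_{2} + v_{3} = v_{1} ; sig = (2;(1))
  P = {2,4}:  v_{2} + v_{4} = v_{5} ; sig = (2;(1))
  P = {3,5}:  v_{3} + v_{5} = v_{0} ; sig = (2;(1))
  P = {3,4}:  v_{3} + v_{4} = 2·v_{0} ; sig = (2;(2))

Hence PRS(X_Σ) =
    (2;())
    (2;())
    (2;(1))
    (2;(1))
    (2;(1))
    (2;(1))
    (2;(1))
    (2;(1))
    (2;(2))


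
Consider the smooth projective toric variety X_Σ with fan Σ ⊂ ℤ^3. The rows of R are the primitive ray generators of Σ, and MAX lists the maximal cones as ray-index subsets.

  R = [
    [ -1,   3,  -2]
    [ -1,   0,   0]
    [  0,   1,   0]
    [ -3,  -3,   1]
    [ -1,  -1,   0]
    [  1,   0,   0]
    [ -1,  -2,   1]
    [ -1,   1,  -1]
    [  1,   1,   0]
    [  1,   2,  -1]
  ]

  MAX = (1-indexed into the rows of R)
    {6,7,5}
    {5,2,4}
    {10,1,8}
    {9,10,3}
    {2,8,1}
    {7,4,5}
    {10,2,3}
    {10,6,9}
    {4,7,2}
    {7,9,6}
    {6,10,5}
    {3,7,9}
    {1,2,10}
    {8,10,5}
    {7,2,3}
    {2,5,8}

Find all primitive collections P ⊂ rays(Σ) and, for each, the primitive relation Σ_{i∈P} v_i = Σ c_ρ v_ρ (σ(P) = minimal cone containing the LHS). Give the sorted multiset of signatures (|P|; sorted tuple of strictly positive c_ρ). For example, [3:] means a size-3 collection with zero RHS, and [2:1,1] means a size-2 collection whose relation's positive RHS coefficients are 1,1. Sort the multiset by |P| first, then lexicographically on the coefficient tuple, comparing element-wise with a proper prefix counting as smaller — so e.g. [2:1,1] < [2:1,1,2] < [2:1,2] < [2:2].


Minimal non-faces — 24 found among 10 rays, 16 max cones:

  {2,6}:  v_{2} + v_{6} = 0 — sig = [2:]
  {5,9}:  v_{5} + v_{9} = 0 — sig = [2:]
  {7,10}:  v_{7} + v_{10} = 0 — sig = [2:]
  {2,9}:  v_{2} + v_{9} = v_{3} — sig = [2:1]
  {3,5}:  v_{3} + v_{5} = v_{2} — sig = [2:1]
  {3,6}:  v_{3} + v_{6} = v_{9} — sig = [2:1]
  {1,6}:  v_{1} + v_{6} = v_{8} + v_{10} — sig = [2:1,1]
  {1,7}:  v_{1} + v_{7} = v_{2} + v_{8} — sig = [2:1,1]
  {4,6}:  v_{4} + v_{6} = v_{5} + v_{7} — sig = [2:1,1]
  {4,9}:  v_{4} + v_{9} = v_{2} + v_{7} — sig = [2:1,1]
  {4,10}:  v_{4} + v_{10} = v_{2} + v_{5} — sig = [2:1,1]
  {6,8}:  v_{6} + v_{8} = v_{5} + v_{10} — sig = [2:1,1]
  {7,8}:  v_{7} + v_{8} = v_{2} + v_{5} — sig = [2:1,1]
  {8,9}:  v_{8} + v_{9} = v_{2} + v_{10} — sig = [2:1,1]
  {1,4}:  v_{1} + v_{4} = 2·v_{2} + v_{5} + v_{8} — sig = [2:1,1,2]
  {3,4}:  v_{3} + v_{4} = 2·v_{2} + v_{7} — sig = [2:1,2]
  {3,8}:  v_{3} + v_{8} = 2·v_{2} + v_{10} — sig = [2:1,2]
  {1,5}:  v_{1} + v_{5} = 2·v_{8} — sig = [2:2]
  {1,9}:  v_{1} + v_{9} = 2·v_{2} + 2·v_{10} — sig = [2:2,2]
  {4,8}:  v_{4} + v_{8} = 2·v_{2} + 2·v_{5} — sig = [2:2,2]
  {1,3}:  v_{1} + v_{3} = 3·v_{2} + 2·v_{10} — sig = [2:2,3]
  {2,5,7}:  v_{2} + v_{5} + v_{7} = v_{4} — sig = [3:1]
  {2,5,10}:  v_{2} + v_{5} + v_{10} = v_{8} — sig = [3:1]
  {2,8,10}:  v_{2} + v_{8} + v_{10} = v_{1} — sig = [3:1]

Signatures (|P|; sorted positive RHS coefficients), sorted:
    [2:]
    [2:]
    [2:]
    [2:1]
    [2:1]
    [2:1]
    [2:1,1]
    [2:1,1]
    [2:1,1]
    [2:1,1]
    [2:1,1]
    [2:1,1]
    [2:1,1]
    [2:1,1]
    [2:1,1,2]
    [2:1,2]
    [2:1,2]
    [2:2]
    [2:2,2]
    [2:2,2]
    [2:2,3]
    [3:1]
    [3:1]
    [3:1]


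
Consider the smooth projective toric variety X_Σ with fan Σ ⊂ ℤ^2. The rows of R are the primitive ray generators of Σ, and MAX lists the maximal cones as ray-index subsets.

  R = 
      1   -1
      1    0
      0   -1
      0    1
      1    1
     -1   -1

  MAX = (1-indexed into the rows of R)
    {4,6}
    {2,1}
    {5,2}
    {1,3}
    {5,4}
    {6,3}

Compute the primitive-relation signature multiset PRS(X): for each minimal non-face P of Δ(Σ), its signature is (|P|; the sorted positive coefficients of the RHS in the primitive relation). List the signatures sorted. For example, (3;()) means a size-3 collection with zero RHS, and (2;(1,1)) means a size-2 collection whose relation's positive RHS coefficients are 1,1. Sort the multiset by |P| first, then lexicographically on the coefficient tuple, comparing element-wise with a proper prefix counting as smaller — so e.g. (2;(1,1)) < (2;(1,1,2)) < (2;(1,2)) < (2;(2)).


Minimal non-faces — 9 found among 6 rays, 6 max cones:

  {3,4}:  v_{3} + v_{4} = 0 — sig = (2;())
  {5,6}:  v_{5} + v_{6} = 0 — sig = (2;())
  {1,4}:  v_{1} + v_{4} = v_{2} — sig = (2;(1))
  {2,3}:  v_{2} + v_{3} = v_{1} — sig = (2;(1))
  {2,4}:  v_{2} + v_{4} = v_{5} — sig = (2;(1))
  {2,6}:  v_{2} + v_{6} = v_{3} — sig = (2;(1))
  {3,5}:  v_{3} + v_{5} = v_{2} — sig = (2;(1))
  {1,5}:  v_{1} + v_{5} = 2·v_{2} — sig = (2;(2))
  {1,6}:  v_{1} + v_{6} = 2·v_{3} — sig = (2;(2))

Hence PRS(X_Σ) =
[(2;()), (2;()), (2;(1)), (2;(1)), (2;(1)), (2;(1)), (2;(1)), (2;(2)), (2;(2))]


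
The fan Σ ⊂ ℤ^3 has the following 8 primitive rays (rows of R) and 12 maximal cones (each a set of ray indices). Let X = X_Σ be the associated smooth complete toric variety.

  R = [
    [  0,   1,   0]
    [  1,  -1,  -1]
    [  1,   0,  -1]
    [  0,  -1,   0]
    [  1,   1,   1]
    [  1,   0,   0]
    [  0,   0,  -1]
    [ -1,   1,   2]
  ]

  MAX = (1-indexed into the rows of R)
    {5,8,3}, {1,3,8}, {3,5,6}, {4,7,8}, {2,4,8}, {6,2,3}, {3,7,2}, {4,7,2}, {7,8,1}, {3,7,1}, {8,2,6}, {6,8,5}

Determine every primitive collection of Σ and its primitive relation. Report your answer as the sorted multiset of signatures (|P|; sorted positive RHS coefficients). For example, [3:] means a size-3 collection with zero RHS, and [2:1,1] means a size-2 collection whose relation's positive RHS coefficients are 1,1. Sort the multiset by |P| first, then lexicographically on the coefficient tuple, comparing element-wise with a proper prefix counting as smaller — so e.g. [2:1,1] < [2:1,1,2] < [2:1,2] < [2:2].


Minimal non-faces — 14 found among 8 rays, 12 max cones:

  {1,4}:  v_{1} + v_{4} = 0  ⟹  sig = [2:]
  {1,2}:  v_{1} + v_{2} = v_{3}  ⟹  sig = [2:1]
  {3,4}:  v_{3} + v_{4} = v_{2}  ⟹  sig = [2:1]
  {6,7}:  v_{6} + v_{7} = v_{3}  ⟹  sig = [2:1]
  {4,5}:  v_{4} + v_{5} = v_{2} + v_{6} + v_{8}  ⟹  sig = [2:1,1,1]
  {1,6}:  v_{1} + v_{6} = 2·v_{3} + v_{8}  ⟹  sig = [2:1,2]
  {4,6}:  v_{4} + v_{6} = 2·v_{2} + v_{8}  ⟹  sig = [2:1,2]
  {5,7}:  v_{5} + v_{7} = 2·v_{3} + v_{8}  ⟹  sig = [2:1,2]
  {2,5}:  v_{2} + v_{5} = 2·v_{6}  ⟹  sig = [2:2]
  {1,5}:  v_{1} + v_{5} = 3·v_{3} + 2·v_{8}  ⟹  sig = [2:2,3]
  {2,7,8}:  v_{2} + v_{7} + v_{8} = 0  ⟹  sig = [3:]
  {2,3,8}:  v_{2} + v_{3} + v_{8} = v_{6}  ⟹  sig = [3:1]
  {3,6,8}:  v_{3} + v_{6} + v_{8} = v_{5}  ⟹  sig = [3:1]
  {3,7,8}:  v_{3} + v_{7} + v_{8} = v_{1}  ⟹  sig = [3:1]

so the primitive-relation signature multiset is
    |P|=2: 10 collections, coeffs (), (1), (1), (1), (1,1,1), (1,2), (1,2), (1,2), (2), (2,3)
    |P|=3: 4 collections, coeffs (), (1), (1), (1)


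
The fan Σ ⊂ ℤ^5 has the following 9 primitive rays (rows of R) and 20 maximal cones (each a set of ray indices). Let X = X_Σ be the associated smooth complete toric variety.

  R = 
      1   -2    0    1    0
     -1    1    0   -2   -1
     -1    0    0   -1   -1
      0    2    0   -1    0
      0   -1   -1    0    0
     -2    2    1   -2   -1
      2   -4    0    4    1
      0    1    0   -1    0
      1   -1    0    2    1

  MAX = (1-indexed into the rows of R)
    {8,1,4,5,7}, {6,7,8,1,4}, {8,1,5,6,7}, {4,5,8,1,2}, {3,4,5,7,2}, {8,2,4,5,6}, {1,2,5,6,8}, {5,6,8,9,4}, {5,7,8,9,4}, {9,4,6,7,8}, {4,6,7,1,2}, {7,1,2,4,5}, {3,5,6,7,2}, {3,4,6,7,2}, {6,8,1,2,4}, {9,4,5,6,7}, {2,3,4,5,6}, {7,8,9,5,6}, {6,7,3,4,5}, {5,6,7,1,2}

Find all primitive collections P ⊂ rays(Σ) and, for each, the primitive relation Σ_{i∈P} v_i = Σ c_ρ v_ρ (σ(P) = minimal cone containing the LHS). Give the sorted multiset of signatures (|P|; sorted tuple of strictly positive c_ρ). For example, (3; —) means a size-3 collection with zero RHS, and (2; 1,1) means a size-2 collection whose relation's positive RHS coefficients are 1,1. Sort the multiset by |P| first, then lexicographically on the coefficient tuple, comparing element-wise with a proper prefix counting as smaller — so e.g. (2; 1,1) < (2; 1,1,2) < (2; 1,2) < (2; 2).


Minimal non-faces — 9 found among 9 rays, 20 max cones:

  P={2,9}:  v_{2} + v_{9} = 0  ⇒ sig = (2; —)
  P={3,8}:  v_{3} + v_{8} = v_{2}  ⇒ sig = (2; 1)
  P={1,9}:  v_{1} + v_{9} = v_{7} + v_{8}  ⇒ sig = (2; 1,1)
  P={3,9}:  v_{3} + v_{9} = v_{4} + v_{5} + v_{6} + v_{7}  ⇒ sig = (2; 1,1,1,1)
  P={1,3}:  v_{1} + v_{3} = 2·v_{2} + v_{7}  ⇒ sig = (2; 1,2)
  P={2,7,8}:  v_{2} + v_{7} + v_{8} = v_{1}  ⇒ sig = (3; 1)
  P={1,4,5,6}:  v_{1} + v_{4} + v_{5} + v_{6} = v_{2}  ⇒ sig = (4; 1)
  P={4,5,6,7,8}:  v_{4} + v_{5} + v_{6} + v_{7} + v_{8} = 0  ⇒ sig = (5; —)
  P={2,4,5,6,7}:  v_{2} + v_{4} + v_{5} + v_{6} + v_{7} = v_{3}  ⇒ sig = (5; 1)

so the primitive-relation signature multiset is
    |P|=2: 5 collections, coeffs (), (1), (1,1), (1,1,1,1), (1,2)
    |P|=3: 1 collection, coeffs (1)
    |P|=4: 1 collection, coeffs (1)
    |P|=5: 2 collections, coeffs (), (1)


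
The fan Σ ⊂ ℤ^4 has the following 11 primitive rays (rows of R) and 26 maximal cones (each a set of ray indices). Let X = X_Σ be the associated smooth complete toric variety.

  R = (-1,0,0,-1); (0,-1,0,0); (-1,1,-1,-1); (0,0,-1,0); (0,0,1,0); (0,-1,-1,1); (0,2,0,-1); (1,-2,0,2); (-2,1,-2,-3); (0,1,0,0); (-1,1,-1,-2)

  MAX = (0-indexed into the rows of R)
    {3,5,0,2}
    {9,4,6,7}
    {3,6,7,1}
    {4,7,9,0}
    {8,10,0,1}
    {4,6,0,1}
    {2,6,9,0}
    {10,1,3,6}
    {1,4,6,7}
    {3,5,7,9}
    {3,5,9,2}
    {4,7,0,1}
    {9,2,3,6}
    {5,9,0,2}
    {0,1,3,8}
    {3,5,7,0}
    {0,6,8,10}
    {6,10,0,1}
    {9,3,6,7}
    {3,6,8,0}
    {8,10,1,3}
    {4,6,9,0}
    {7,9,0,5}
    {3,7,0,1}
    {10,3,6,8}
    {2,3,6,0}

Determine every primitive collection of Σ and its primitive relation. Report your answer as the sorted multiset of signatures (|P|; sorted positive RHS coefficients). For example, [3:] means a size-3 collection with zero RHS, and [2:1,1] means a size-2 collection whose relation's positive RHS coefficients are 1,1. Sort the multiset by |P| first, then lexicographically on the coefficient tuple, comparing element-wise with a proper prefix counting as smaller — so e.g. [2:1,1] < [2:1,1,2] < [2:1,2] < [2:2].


Minimal non-faces — 23 found among 11 rays, 26 max cones:

  P={1,9}:  v_{1} + v_{9} = 0  ⟹  sig = [2:]
  P={3,4}:  v_{3} + v_{4} = 0  ⟹  sig = [2:]
  P={2,7}:  v_{2} + v_{7} = v_{5}  ⟹  sig = [2:1]
  P={1,2}:  v_{1} + v_{2} = v_{0} + v_{3}  ⟹  sig = [2:1,1]
  P={2,4}:  v_{2} + v_{4} = v_{0} + v_{9}  ⟹  sig = [2:1,1]
  P={4,8}:  v_{4} + v_{8} = v_{0} + v_{10}  ⟹  sig = [2:1,1]
  P={5,6}:  v_{5} + v_{6} = v_{3} + v_{9}  ⟹  sig = [2:1,1]
  P={7,10}:  v_{7} + v_{10} = v_{1} + v_{3}  ⟹  sig = [2:1,1]
  P={1,5}:  v_{1} + v_{5} = v_{0} + v_{3} + v_{7}  ⟹  sig = [2:1,1,1]
  P={4,5}:  v_{4} + v_{5} = v_{0} + v_{7} + v_{9}  ⟹  sig = [2:1,1,1]
  P={4,10}:  v_{4} + v_{10} = v_{0} + v_{1} + v_{6}  ⟹  sig = [2:1,1,1]
  P={9,10}:  v_{9} + v_{10} = v_{0} + v_{3} + v_{6}  ⟹  sig = [2:1,1,1]
  P={7,8}:  v_{7} + v_{8} = v_{0} + v_{1} + 2·v_{3}  ⟹  sig = [2:1,1,2]
  P={5,10}:  v_{5} + v_{10} = v_{0} + 2·v_{3}  ⟹  sig = [2:1,2]
  P={2,10}:  v_{2} + v_{10} = 2·v_{0} + 2·v_{3} + v_{6}  ⟹  sig = [2:1,2,2]
  P={8,9}:  v_{8} + v_{9} = 2·v_{0} + 2·v_{3} + v_{6}  ⟹  sig = [2:1,2,2]
  P={2,8}:  v_{2} + v_{8} = 3·v_{0} + 3·v_{3} + v_{6}  ⟹  sig = [2:1,3,3]
  P={5,8}:  v_{5} + v_{8} = 2·v_{0} + 3·v_{3}  ⟹  sig = [2:2,3]
  P={0,6,7}:  v_{0} + v_{6} + v_{7} = 0  ⟹  sig = [3:]
  P={0,3,9}:  v_{0} + v_{3} + v_{9} = v_{2}  ⟹  sig = [3:1]
  P={0,3,10}:  v_{0} + v_{3} + v_{10} = v_{8}  ⟹  sig = [3:1]
  P={1,6,8}:  v_{1} + v_{6} + v_{8} = 2·v_{10}  ⟹  sig = [3:2]
  P={0,1,3,6}:  v_{0} + v_{1} + v_{3} + v_{6} = v_{10}  ⟹  sig = [4:1]

Signatures (|P|; sorted positive RHS coefficients), sorted:
    |P|=2: 18 collections, coeffs (), (), (1), (1,1), (1,1), (1,1), (1,1), (1,1), (1,1,1), (1,1,1), (1,1,1), (1,1,1), (1,1,2), (1,2), (1,2,2), (1,2,2), (1,3,3), (2,3)
    |P|=3: 4 collections, coeffs (), (1), (1), (2)
    |P|=4: 1 collection, coeffs (1)


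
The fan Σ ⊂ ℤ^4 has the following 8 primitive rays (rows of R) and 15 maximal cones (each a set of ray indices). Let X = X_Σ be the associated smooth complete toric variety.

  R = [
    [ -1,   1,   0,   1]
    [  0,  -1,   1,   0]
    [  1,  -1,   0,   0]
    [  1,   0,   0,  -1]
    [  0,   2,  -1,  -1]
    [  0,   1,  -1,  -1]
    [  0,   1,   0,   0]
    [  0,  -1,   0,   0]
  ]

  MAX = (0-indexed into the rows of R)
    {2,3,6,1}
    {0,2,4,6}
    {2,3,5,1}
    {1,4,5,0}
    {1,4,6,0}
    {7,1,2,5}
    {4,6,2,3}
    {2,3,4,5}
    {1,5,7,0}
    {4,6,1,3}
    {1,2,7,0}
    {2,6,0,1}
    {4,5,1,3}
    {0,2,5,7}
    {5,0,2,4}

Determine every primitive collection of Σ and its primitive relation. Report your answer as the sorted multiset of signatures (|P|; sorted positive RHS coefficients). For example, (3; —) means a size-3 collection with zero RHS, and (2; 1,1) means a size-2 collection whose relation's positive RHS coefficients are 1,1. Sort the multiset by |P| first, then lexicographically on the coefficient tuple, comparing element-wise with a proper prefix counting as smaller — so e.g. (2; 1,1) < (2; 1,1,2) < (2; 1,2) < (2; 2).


Δ(Σ) — 8 vertices, 7 min non-faces:

  • {6,7}:  v_{6} + v_{7} = 0  ⇒ sig = (2; —)
  • {0,3}:  v_{0} + v_{3} = v_{6}  ⇒ sig = (2; 1)
  • {4,7}:  v_{4} + v_{7} = v_{5}  ⇒ sig = (2; 1)
  • {5,6}:  v_{5} + v_{6} = v_{4}  ⇒ sig = (2; 1)
  • {3,7}:  v_{3} + v_{7} = v_{1} + v_{2} + v_{5}  ⇒ sig = (2; 1,1,1)
  • {1,2,4}:  v_{1} + v_{2} + v_{4} = v_{3}  ⇒ sig = (3; 1)
  • {0,1,2,5}:  v_{0} + v_{1} + v_{2} + v_{5} = 0  ⇒ sig = (4; —)

so the primitive-relation signature multiset is
    (2; —)
    (2; 1)
    (2; 1)
    (2; 1)
    (2; 1,1,1)
    (3; 1)
    (4; —)


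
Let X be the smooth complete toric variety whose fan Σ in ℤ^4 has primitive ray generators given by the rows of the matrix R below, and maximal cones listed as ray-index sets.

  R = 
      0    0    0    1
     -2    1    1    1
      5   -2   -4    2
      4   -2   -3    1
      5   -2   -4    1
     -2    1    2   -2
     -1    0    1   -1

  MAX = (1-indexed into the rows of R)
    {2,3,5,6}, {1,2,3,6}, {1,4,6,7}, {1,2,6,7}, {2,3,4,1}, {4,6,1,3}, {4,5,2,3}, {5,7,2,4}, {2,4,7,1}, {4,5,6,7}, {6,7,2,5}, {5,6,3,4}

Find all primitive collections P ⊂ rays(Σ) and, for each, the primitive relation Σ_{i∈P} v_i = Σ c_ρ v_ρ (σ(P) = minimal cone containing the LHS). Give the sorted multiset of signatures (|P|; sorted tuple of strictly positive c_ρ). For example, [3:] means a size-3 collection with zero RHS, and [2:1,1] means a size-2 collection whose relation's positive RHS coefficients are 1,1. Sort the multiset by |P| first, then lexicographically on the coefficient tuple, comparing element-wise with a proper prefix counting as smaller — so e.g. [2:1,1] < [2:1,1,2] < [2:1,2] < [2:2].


3 collections generate NE(X_Σ); each relation:

  {1,5}:  v_{1} + v_{5} = v_{3} ; sig = [2:1]
  {3,7}:  v_{3} + v_{7} = v_{4} ; sig = [2:1]
  {2,4,6}:  v_{2} + v_{4} + v_{6} = 0 ; sig = [3:]

so the primitive-relation signature multiset is
{ [2:1] ×2,  [3:] }


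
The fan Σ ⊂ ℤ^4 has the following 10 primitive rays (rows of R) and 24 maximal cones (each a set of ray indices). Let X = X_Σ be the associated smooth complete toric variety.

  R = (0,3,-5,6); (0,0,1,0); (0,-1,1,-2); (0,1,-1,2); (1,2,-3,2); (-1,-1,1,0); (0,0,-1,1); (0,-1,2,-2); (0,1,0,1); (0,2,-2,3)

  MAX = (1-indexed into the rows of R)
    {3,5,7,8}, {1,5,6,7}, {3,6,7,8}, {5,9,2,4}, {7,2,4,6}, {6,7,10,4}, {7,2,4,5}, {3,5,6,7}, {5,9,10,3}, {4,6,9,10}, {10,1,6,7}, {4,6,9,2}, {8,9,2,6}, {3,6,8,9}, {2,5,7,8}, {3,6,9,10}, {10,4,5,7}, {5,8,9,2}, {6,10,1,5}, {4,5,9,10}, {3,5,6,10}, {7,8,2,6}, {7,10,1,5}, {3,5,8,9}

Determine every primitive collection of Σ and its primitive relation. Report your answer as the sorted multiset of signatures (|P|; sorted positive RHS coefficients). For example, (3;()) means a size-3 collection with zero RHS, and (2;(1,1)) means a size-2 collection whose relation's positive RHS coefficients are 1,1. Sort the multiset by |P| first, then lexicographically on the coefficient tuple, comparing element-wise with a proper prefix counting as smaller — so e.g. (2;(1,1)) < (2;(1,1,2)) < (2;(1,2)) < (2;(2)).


17 collections generate NE(X_Σ); each relation:

  {3,4}:  v_{3} + v_{4} = 0 — sig = (2;())
  {2,3}:  v_{2} + v_{3} = v_{8} — sig = (2;(1))
  {4,8}:  v_{4} + v_{8} = v_{2} — sig = (2;(1))
  {7,9}:  v_{7} + v_{9} = v_{4} — sig = (2;(1))
  {8,10}:  v_{8} + v_{10} = v_{9} — sig = (2;(1))
  {1,8}:  v_{1} + v_{8} = v_{7} + v_{10} — sig = (2;(1,1))
  {2,10}:  v_{2} + v_{10} = v_{4} + v_{9} — sig = (2;(1,1))
  {1,2}:  v_{1} + v_{2} = v_{4} + v_{7} + v_{10} — sig = (2;(1,1,1))
  {1,9}:  v_{1} + v_{9} = v_{7} + 2·v_{10} — sig = (2;(1,2))
  {1,3}:  v_{1} + v_{3} = 2·v_{5} + 2·v_{6} — sig = (2;(2,2))
  {1,4}:  v_{1} + v_{4} = 2·v_{7} + 2·v_{10} — sig = (2;(2,2))
  {5,6,8}:  v_{5} + v_{6} + v_{8} = 0 — sig = (3;())
  {2,5,6}:  v_{2} + v_{5} + v_{6} = v_{4} — sig = (3;(1))
  {5,6,9}:  v_{5} + v_{6} + v_{9} = v_{10} — sig = (3;(1))
  {3,7,10}:  v_{3} + v_{7} + v_{10} = v_{5} + v_{6} — sig = (3;(1,1))
  {4,5,6}:  v_{4} + v_{5} + v_{6} = v_{7} + v_{10} — sig = (3;(1,1))
  {5,6,7,10}:  v_{5} + v_{6} + v_{7} + v_{10} = v_{1} — sig = (4;(1))

so the primitive-relation signature multiset is
    |P|=2: 11 collections, coeffs (), (1), (1), (1), (1), (1,1), (1,1), (1,1,1), (1,2), (2,2), (2,2)
    |P|=3: 5 collections, coeffs (), (1), (1), (1,1), (1,1)
    |P|=4: 1 collection, coeffs (1)


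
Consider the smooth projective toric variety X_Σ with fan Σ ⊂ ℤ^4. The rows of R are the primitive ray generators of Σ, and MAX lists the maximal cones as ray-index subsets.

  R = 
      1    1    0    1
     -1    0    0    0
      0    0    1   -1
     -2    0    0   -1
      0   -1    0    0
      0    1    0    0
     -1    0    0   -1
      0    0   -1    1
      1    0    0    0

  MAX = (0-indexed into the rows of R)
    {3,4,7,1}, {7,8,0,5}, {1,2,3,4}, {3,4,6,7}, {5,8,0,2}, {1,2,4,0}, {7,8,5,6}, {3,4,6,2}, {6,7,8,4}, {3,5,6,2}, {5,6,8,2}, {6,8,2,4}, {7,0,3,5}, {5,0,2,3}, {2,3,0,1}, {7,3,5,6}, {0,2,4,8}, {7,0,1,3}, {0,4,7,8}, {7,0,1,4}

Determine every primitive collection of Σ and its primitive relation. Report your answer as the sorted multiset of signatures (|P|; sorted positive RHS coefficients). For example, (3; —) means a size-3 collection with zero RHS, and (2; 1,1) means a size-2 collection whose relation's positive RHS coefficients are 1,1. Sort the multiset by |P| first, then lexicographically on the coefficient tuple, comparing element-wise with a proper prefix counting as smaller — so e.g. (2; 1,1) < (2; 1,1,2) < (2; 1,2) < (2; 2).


The 8 primitive collections of Σ (r=9, n=4):

  {1,8}:  v_{1} + v_{8} = 0  →  sig = (2; —)
  {2,7}:  v_{2} + v_{7} = 0  →  sig = (2; —)
  {4,5}:  v_{4} + v_{5} = 0  →  sig = (2; —)
  {0,6}:  v_{0} + v_{6} = v_{5}  →  sig = (2; 1)
  {1,6}:  v_{1} + v_{6} = v_{3}  →  sig = (2; 1)
  {3,8}:  v_{3} + v_{8} = v_{6}  →  sig = (2; 1)
  {1,5}:  v_{1} + v_{5} = v_{0} + v_{3}  →  sig = (2; 1,1)
  {0,3,4}:  v_{0} + v_{3} + v_{4} = v_{1}  →  sig = (3; 1)

so the primitive-relation signature multiset is
    |P|=2: 7 collections, coeffs (), (), (), (1), (1), (1), (1,1)
    |P|=3: 1 collection, coeffs (1)


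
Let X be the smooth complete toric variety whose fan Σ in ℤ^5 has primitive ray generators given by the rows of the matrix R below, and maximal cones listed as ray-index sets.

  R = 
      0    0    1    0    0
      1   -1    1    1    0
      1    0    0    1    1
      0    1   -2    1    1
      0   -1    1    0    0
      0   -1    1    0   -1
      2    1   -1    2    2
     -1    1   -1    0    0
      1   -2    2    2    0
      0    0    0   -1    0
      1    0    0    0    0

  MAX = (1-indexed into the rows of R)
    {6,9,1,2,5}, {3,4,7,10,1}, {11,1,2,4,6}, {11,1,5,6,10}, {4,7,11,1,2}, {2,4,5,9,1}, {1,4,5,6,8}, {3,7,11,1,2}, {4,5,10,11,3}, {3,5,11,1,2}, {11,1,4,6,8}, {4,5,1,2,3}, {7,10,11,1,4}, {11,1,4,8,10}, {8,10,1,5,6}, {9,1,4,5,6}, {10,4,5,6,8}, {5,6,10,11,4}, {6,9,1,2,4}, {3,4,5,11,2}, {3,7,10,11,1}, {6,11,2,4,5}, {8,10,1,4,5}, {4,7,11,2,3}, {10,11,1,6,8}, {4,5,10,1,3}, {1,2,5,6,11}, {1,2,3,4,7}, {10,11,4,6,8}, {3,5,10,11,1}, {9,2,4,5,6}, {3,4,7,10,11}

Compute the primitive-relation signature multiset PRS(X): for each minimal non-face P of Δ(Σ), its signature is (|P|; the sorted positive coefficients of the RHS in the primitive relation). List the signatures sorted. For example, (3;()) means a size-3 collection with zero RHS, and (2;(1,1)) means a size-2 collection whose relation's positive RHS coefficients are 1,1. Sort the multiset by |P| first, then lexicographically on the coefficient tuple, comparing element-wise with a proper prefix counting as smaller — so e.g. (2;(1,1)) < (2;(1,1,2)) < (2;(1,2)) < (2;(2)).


|primitive collections| = 17. Relations:

  P = {3,6}:  v_{3} + v_{6} = v_{2}  ⇒ sig = (2;(1))
  P = {2,10}:  v_{2} + v_{10} = v_{5} + v_{11}  ⇒ sig = (2;(1,1))
  P = {3,8}:  v_{3} + v_{8} = v_{1} + v_{4}  ⇒ sig = (2;(1,1))
  P = {9,10}:  v_{9} + v_{10} = v_{2} + v_{5}  ⇒ sig = (2;(1,1))
  P = {2,8}:  v_{2} + v_{8} = v_{1} + v_{4} + v_{6}  ⇒ sig = (2;(1,1,1))
  P = {6,7}:  v_{6} + v_{7} = v_{1} + v_{2} + v_{4} + v_{11}  ⇒ sig = (2;(1,1,1,1))
  P = {3,9}:  v_{3} + v_{9} = v_{1} + 2·v_{2} + v_{4} + v_{5}  ⇒ sig = (2;(1,1,1,2))
  P = {7,9}:  v_{7} + v_{9} = v_{1} + 2·v_{2} + v_{3} + v_{4}  ⇒ sig = (2;(1,1,1,2))
  P = {7,8}:  v_{7} + v_{8} = 2·v_{1} + 2·v_{4} + v_{11}  ⇒ sig = (2;(1,2,2))
  P = {8,9}:  v_{8} + v_{9} = 2·v_{1} + 2·v_{4} + v_{5} + 2·v_{6}  ⇒ sig = (2;(1,2,2,2))
  P = {5,7}:  v_{5} + v_{7} = 2·v_{3}  ⇒ sig = (2;(2))
  P = {9,11}:  v_{9} + v_{11} = 2·v_{2}  ⇒ sig = (2;(2))
  P = {5,8,11}:  v_{5} + v_{8} + v_{11} = 0  ⇒ sig = (3;())
  P = {1,4,6,10}:  v_{1} + v_{4} + v_{6} + v_{10} = 0  ⇒ sig = (4;())
  P = {1,3,4,11}:  v_{1} + v_{3} + v_{4} + v_{11} = v_{7}  ⇒ sig = (4;(1))
  P = {1,4,5,11}:  v_{1} + v_{4} + v_{5} + v_{11} = v_{3}  ⇒ sig = (4;(1))
  P = {1,2,4,5,6}:  v_{1} + v_{2} + v_{4} + v_{5} + v_{6} = v_{9}  ⇒ sig = (5;(1))

Signatures (|P|; sorted positive RHS coefficients), sorted:
    |P|=2: 12 collections, coeffs (1), (1,1), (1,1), (1,1), (1,1,1), (1,1,1,1), (1,1,1,2), (1,1,1,2), (1,2,2), (1,2,2,2), (2), (2)
    |P|=3: 1 collection, coeffs ()
    |P|=4: 3 collections, coeffs (), (1), (1)
    |P|=5: 1 collection, coeffs (1)
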